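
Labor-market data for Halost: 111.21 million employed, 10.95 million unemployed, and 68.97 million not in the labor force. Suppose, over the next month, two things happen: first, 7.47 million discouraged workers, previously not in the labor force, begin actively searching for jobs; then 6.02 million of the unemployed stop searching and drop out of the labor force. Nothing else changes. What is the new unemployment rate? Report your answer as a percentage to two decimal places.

New unemployment rate ≈ 10.03%.

Initially, labor force = 111.21 + 10.95 = 122.16 million, so u = 10.95/122.16 = 8.96%.
After the first change, unemployed and labor force both rise by 7.47 → E = 111.21, U = 18.42, labor force = 129.63 million.
After the second change, unemployed and labor force both fall by 6.02 → E = 111.21, U = 12.40, labor force = 123.61 million.
New unemployment rate = 12.40 / 123.61 = 10.03%.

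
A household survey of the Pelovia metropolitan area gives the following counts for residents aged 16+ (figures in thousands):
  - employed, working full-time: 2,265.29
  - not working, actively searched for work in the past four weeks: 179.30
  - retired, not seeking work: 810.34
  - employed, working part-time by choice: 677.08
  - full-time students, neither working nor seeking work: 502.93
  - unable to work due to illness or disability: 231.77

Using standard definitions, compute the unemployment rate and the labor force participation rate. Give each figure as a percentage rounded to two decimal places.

Employed = 2,265.29 + 677.08 = 2,942.37 thousand.
Unemployed = 179.30 thousand.
Labor force = 2,942.37 + 179.30 = 3,121.67 thousand.
Not in labor force = 810.34 + 502.93 + 231.77 = 1,545.04 thousand (those not working and not actively searching are outside the labor force).
Civilian working-age population = 3,121.67 + 1,545.04 = 4,666.71 thousand.
Unemployment rate = 179.30 / 3,121.67 = 5.74%.
Labor force participation rate = 3,121.67 / 4,666.71 = 66.89%.

Unemployment rate ≈ 5.74%; labor force participation rate ≈ 66.89%.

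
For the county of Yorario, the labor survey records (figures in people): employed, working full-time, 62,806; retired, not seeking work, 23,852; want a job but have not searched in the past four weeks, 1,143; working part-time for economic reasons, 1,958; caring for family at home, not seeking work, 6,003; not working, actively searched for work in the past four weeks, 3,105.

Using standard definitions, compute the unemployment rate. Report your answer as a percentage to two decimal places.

Unemployment rate ≈ 4.57%.

Employed = 62,806 + 1,958 = 64,764 (anyone who worked, including part-time for economic reasons, counts as employed).
Unemployed = 3,105.
Labor force = 64,764 + 3,105 = 67,869.
Unemployment rate = 3,105 / 67,869 = 4.57%.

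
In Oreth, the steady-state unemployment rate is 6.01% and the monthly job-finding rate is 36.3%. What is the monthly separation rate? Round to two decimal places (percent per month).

Separation rate ≈ 2.32% per month.

From u* = s/(s+f): s = u·f/(1−u).
s = 0.0601 × 36.3 / (1 − 0.0601) = 2.1816 / 0.9399 ≈ 2.32% per month.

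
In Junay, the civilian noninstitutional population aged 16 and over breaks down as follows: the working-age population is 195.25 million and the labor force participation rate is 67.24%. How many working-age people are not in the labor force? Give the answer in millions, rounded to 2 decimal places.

Share not in the labor force = 1 − 0.6724 = 0.3276.
Not in labor force = 0.3276 × 195.25 ≈ 63.96 million.

About 63.96 million are not in the labor force.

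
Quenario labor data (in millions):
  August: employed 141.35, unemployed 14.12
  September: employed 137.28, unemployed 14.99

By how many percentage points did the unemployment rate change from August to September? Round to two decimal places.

August: labor force = 141.35 + 14.12 = 155.47; u = 14.12/155.47 = 9.08%.
September: labor force = 137.28 + 14.99 = 152.27; u = 14.99/152.27 = 9.84%.
Change = 9.84% − 9.08% = +0.76 pp.

The unemployment rate changed by +0.76 percentage points.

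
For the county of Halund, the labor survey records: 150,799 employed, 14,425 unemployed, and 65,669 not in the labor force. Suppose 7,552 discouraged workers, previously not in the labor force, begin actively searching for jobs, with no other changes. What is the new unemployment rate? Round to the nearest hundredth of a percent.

New unemployment rate ≈ 12.72%.

Initially, labor force = 150,799 + 14,425 = 165,224, so u = 14,425/165,224 = 8.73%.
After the change, unemployed and labor force both rise by 7,552 → E = 150,799, U = 21,977, labor force = 172,776.
New unemployment rate = 21,977 / 172,776 = 12.72%.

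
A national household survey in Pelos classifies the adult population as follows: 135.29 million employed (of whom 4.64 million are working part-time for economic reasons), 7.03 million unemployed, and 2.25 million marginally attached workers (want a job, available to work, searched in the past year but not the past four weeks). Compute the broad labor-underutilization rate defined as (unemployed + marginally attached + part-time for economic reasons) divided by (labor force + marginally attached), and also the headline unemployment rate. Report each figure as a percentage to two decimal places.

Labor force = 135.29 + 7.03 = 142.32 million.
Numerator = 7.03 + 2.25 + 4.64 = 13.92 million.
Denominator = 142.32 + 2.25 = 144.57 million.
Broad rate = 13.92 / 144.57 = 9.63%.
Headline unemployment rate = 7.03 / 142.32 = 4.94%.

Broad underutilization rate ≈ 9.63%; headline unemployment rate ≈ 4.94%.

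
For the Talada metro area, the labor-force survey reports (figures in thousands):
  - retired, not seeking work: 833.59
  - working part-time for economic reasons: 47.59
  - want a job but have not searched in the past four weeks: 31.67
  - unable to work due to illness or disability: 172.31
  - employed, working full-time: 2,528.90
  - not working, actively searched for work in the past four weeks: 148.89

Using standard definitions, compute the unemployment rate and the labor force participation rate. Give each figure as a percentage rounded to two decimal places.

Employed = 47.59 + 2,528.90 = 2,576.49 thousand (anyone who worked, including part-time for economic reasons, counts as employed).
Unemployed = 148.89 thousand.
Labor force = 2,576.49 + 148.89 = 2,725.38 thousand.
Not in labor force = 833.59 + 31.67 + 172.31 = 1,037.57 thousand (those not working and not actively searching are outside the labor force — including those who want a job but have given up searching).
Civilian working-age population = 2,725.38 + 1,037.57 = 3,762.95 thousand.
Unemployment rate = 148.89 / 2,725.38 = 5.46%.
Labor force participation rate = 2,725.38 / 3,762.95 = 72.43%.

Unemployment rate ≈ 5.46%; labor force participation rate ≈ 72.43%.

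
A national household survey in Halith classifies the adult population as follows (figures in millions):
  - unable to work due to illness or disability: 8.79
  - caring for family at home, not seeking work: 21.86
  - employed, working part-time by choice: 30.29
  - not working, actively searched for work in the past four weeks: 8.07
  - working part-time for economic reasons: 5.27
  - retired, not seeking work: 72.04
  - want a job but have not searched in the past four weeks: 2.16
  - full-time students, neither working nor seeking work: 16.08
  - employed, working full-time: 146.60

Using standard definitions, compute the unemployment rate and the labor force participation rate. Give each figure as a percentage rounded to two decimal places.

Employed = 30.29 + 5.27 + 146.60 = 182.16 million (anyone who worked, including part-time for economic reasons, counts as employed).
Unemployed = 8.07 million.
Labor force = 182.16 + 8.07 = 190.23 million.
Not in labor force = 8.79 + 21.86 + 72.04 + 2.16 + 16.08 = 120.93 million (those not working and not actively searching are outside the labor force — including those who want a job but have given up searching).
Civilian working-age population = 190.23 + 120.93 = 311.16 million.
Unemployment rate = 8.07 / 190.23 = 4.24%.
Labor force participation rate = 190.23 / 311.16 = 61.14%.

Unemployment rate ≈ 4.24%; labor force participation rate ≈ 61.14%.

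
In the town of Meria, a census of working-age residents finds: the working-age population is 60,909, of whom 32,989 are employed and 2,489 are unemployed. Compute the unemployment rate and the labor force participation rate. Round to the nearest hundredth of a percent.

Unemployment rate ≈ 7.02%; labor force participation rate ≈ 58.25%.

Labor force = employed + unemployed = 32,989 + 2,489 = 35,478.
Unemployment rate = 2,489 / 35,478 = 7.02%.
Labor force participation rate = 35,478 / 60,909 = 58.25%.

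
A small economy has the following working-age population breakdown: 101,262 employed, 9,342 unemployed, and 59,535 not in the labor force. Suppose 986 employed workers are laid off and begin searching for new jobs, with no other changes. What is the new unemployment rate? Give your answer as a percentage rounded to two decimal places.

New unemployment rate ≈ 9.34%.

Initially, labor force = 101,262 + 9,342 = 110,604, so u = 9,342/110,604 = 8.45%.
After the change, employed falls and unemployed rises by 986; labor force unchanged → E = 100,276, U = 10,328, labor force = 110,604.
New unemployment rate = 10,328 / 110,604 = 9.34%.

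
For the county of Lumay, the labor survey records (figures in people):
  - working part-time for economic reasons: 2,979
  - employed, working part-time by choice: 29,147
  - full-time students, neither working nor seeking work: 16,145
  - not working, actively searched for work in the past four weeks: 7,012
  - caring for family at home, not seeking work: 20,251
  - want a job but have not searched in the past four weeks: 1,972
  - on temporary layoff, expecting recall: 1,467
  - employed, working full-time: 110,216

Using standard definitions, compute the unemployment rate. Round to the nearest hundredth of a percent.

Employed = 2,979 + 29,147 + 110,216 = 142,342 (anyone who worked, including part-time for economic reasons, counts as employed).
Unemployed = 7,012 + 1,467 = 8,479 (jobless and actively searching, or on temporary layoff).
Labor force = 142,342 + 8,479 = 150,821.
Unemployment rate = 8,479 / 150,821 = 5.62%.

Unemployment rate ≈ 5.62%.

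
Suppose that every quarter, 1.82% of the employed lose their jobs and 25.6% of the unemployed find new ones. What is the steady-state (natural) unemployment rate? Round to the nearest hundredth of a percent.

At steady state the flows balance: s·E = f·U, so U/(E+U) = s/(s+f).
u* = 1.82 / (1.82 + 25.6) = 1.82 / 27.42 = 6.64%.

Steady-state unemployment rate ≈ 6.64%.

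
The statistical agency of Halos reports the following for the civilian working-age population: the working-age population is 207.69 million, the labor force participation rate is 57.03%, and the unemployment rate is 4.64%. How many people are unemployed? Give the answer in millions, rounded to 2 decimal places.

About 5.50 million are unemployed.

Labor force = 0.5703 × 207.69 = 118.45 million.
Unemployed = 0.0464 × 118.45 ≈ 5.50 million.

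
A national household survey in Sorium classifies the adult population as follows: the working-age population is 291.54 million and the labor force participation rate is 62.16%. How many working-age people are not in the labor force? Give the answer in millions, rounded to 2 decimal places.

Share not in the labor force = 1 − 0.6216 = 0.3784.
Not in labor force = 0.3784 × 291.54 ≈ 110.32 million.

About 110.32 million are not in the labor force.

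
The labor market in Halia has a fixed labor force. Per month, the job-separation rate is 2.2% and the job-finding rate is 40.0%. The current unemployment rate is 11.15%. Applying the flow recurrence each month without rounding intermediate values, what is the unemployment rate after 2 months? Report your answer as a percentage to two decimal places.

With a fixed labor force, u_{t+1} = u_t + s·(1−u_t) − f·u_t = u_t·(1−s−f) + s.
Here 1−s−f = 0.578 and s = 0.022.
u_1 = 0.111500 × 0.578 + 0.022 = 0.086447.
u_2 = 0.086447 × 0.578 + 0.022 = 0.071966.

Unemployment rate after two months ≈ 7.20%.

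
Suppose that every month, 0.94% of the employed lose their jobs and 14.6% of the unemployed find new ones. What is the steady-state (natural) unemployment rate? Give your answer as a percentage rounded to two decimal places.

Steady-state unemployment rate ≈ 6.05%.

At steady state the flows balance: s·E = f·U, so U/(E+U) = s/(s+f).
u* = 0.94 / (0.94 + 14.6) = 0.94 / 15.54 = 6.05%.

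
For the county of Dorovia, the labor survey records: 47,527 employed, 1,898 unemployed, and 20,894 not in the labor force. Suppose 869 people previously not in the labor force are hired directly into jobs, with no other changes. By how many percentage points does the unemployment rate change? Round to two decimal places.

Initially, labor force = 47,527 + 1,898 = 49,425, so u = 1,898/49,425 = 3.84%.
After the change, employed and labor force both rise by 869; unemployed unchanged → E = 48,396, U = 1,898, labor force = 50,294.
New unemployment rate = 1,898 / 50,294 = 3.77%.
Change = 3.77% − 3.84% = −0.07 percentage points.

The unemployment rate changes by −0.07 percentage points.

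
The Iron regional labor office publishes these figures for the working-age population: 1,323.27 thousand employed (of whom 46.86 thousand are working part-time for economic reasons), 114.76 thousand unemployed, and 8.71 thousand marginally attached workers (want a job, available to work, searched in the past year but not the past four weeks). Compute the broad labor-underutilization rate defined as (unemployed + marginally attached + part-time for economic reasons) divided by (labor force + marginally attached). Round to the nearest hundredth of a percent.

Broad underutilization rate ≈ 11.77%.

Labor force = 1,323.27 + 114.76 = 1,438.03 thousand.
Numerator = 114.76 + 8.71 + 46.86 = 170.33 thousand.
Denominator = 1,438.03 + 8.71 = 1,446.74 thousand.
Broad rate = 170.33 / 1,446.74 = 11.77%.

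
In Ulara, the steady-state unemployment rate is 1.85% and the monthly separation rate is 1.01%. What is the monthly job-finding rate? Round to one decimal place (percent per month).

From u* = s/(s+f): f = s·(1−u)/u.
f = 1.01 × (1 − 0.0185) / 0.0185 = 0.9913 / 0.0185 ≈ 53.6% per month.

Job-finding rate ≈ 53.6% per month.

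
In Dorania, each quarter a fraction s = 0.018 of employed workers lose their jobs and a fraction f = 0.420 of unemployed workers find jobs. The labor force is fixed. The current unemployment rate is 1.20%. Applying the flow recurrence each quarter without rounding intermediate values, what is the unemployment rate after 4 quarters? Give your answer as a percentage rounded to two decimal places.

With a fixed labor force, u_{t+1} = u_t + s·(1−u_t) − f·u_t = u_t·(1−s−f) + s.
Here 1−s−f = 0.562 and s = 0.018.
u_1 = 0.012000 × 0.562 + 0.018 = 0.024744.
u_2 = 0.024744 × 0.562 + 0.018 = 0.031906.
u_3 = 0.031906 × 0.562 + 0.018 = 0.035931.
u_4 = 0.035931 × 0.562 + 0.018 = 0.038193.

Unemployment rate after four quarters ≈ 3.82%.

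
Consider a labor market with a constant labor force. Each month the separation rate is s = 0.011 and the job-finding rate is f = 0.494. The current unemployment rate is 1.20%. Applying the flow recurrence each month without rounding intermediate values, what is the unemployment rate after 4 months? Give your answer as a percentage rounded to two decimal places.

With a fixed labor force, u_{t+1} = u_t + s·(1−u_t) − f·u_t = u_t·(1−s−f) + s.
Here 1−s−f = 0.495 and s = 0.011.
u_1 = 0.012000 × 0.495 + 0.011 = 0.016940.
u_2 = 0.016940 × 0.495 + 0.011 = 0.019385.
u_3 = 0.019385 × 0.495 + 0.011 = 0.020596.
u_4 = 0.020596 × 0.495 + 0.011 = 0.021195.

Unemployment rate after four months ≈ 2.12%.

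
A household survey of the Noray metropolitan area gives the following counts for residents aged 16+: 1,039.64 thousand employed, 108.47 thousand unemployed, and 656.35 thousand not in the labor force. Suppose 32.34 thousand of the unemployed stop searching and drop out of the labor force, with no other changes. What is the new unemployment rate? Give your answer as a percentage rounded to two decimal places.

Initially, labor force = 1,039.64 + 108.47 = 1,148.11 thousand, so u = 108.47/1,148.11 = 9.45%.
After the change, unemployed and labor force both fall by 32.34 → E = 1,039.64, U = 76.13, labor force = 1,115.77 thousand.
New unemployment rate = 76.13 / 1,115.77 = 6.82%.

New unemployment rate ≈ 6.82%.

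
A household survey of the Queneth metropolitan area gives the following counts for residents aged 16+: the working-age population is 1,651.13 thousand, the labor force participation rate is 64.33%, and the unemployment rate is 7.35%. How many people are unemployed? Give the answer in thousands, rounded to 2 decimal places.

About 78.07 thousand are unemployed.

Labor force = 0.6433 × 1,651.13 = 1,062.17 thousand.
Unemployed = 0.0735 × 1,062.17 ≈ 78.07 thousand.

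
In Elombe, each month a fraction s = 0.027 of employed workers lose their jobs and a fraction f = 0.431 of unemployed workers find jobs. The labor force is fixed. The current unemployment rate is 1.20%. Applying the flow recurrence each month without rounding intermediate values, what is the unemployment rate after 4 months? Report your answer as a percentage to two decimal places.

With a fixed labor force, u_{t+1} = u_t + s·(1−u_t) − f·u_t = u_t·(1−s−f) + s.
Here 1−s−f = 0.542 and s = 0.027.
u_1 = 0.012000 × 0.542 + 0.027 = 0.033504.
u_2 = 0.033504 × 0.542 + 0.027 = 0.045159.
u_3 = 0.045159 × 0.542 + 0.027 = 0.051476.
u_4 = 0.051476 × 0.542 + 0.027 = 0.054900.

Unemployment rate after four months ≈ 5.49%.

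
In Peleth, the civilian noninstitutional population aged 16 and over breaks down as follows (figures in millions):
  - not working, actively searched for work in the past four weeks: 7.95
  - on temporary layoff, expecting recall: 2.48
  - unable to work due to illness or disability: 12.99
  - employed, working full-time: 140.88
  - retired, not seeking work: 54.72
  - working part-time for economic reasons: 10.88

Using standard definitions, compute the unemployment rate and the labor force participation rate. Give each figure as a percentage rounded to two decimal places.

Unemployment rate ≈ 6.43%; labor force participation rate ≈ 70.55%.

Employed = 140.88 + 10.88 = 151.76 million (anyone who worked, including part-time for economic reasons, counts as employed).
Unemployed = 7.95 + 2.48 = 10.43 million (jobless and actively searching, or on temporary layoff).
Labor force = 151.76 + 10.43 = 162.19 million.
Not in labor force = 12.99 + 54.72 = 67.71 million (those not working and not actively searching are outside the labor force).
Civilian working-age population = 162.19 + 67.71 = 229.90 million.
Unemployment rate = 10.43 / 162.19 = 6.43%.
Labor force participation rate = 162.19 / 229.90 = 70.55%.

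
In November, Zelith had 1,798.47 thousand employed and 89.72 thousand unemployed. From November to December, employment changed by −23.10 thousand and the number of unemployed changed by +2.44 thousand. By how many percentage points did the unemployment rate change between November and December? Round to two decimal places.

November: labor force = 1,798.47 + 89.72 = 1,888.19; u = 89.72/1,888.19 = 4.75%.
December: labor force = 1,775.37 + 92.16 = 1,867.53; u = 92.16/1,867.53 = 4.93%.
Change = 4.93% − 4.75% = +0.18 pp.

The unemployment rate changed by +0.18 percentage points.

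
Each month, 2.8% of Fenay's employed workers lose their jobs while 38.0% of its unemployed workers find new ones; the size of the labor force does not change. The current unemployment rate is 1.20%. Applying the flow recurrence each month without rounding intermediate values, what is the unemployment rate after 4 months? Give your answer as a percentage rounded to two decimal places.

With a fixed labor force, u_{t+1} = u_t + s·(1−u_t) − f·u_t = u_t·(1−s−f) + s.
Here 1−s−f = 0.592 and s = 0.028.
u_1 = 0.012000 × 0.592 + 0.028 = 0.035104.
u_2 = 0.035104 × 0.592 + 0.028 = 0.048782.
u_3 = 0.048782 × 0.592 + 0.028 = 0.056879.
u_4 = 0.056879 × 0.592 + 0.028 = 0.061672.

Unemployment rate after four months ≈ 6.17%.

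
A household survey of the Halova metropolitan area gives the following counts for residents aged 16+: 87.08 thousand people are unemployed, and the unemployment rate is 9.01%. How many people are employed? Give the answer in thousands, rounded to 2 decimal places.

Labor force = U / u = 87.08 / 0.0901 ≈ 966.48 thousand.
Employed = labor force − unemployed = 966.48 − 87.08 = 879.40 thousand.

About 879.40 thousand are employed.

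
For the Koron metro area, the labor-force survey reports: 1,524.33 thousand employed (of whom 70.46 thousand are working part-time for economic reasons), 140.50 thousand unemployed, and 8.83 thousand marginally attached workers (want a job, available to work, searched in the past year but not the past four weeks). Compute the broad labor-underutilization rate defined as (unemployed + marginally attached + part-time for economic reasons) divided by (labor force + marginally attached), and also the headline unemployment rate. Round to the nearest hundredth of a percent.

Labor force = 1,524.33 + 140.50 = 1,664.83 thousand.
Numerator = 140.50 + 8.83 + 70.46 = 219.79 thousand.
Denominator = 1,664.83 + 8.83 = 1,673.66 thousand.
Broad rate = 219.79 / 1,673.66 = 13.13%.
Headline unemployment rate = 140.50 / 1,664.83 = 8.44%.

Broad underutilization rate ≈ 13.13%; headline unemployment rate ≈ 8.44%.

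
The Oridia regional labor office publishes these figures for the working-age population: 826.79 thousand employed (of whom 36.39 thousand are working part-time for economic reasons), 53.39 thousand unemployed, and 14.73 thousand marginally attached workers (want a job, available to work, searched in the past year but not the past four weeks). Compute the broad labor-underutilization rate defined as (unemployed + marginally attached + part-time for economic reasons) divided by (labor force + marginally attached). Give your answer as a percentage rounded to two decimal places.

Broad underutilization rate ≈ 11.68%.

Labor force = 826.79 + 53.39 = 880.18 thousand.
Numerator = 53.39 + 14.73 + 36.39 = 104.51 thousand.
Denominator = 880.18 + 14.73 = 894.91 thousand.
Broad rate = 104.51 / 894.91 = 11.68%.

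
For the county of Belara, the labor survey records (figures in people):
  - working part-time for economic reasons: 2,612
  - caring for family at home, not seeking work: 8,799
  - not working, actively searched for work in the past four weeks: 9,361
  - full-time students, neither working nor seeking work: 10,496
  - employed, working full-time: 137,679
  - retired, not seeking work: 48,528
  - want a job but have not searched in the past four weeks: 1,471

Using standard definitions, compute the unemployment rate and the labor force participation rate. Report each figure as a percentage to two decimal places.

Employed = 2,612 + 137,679 = 140,291 (anyone who worked, including part-time for economic reasons, counts as employed).
Unemployed = 9,361.
Labor force = 140,291 + 9,361 = 149,652.
Not in labor force = 8,799 + 10,496 + 48,528 + 1,471 = 69,294 (those not working and not actively searching are outside the labor force — including those who want a job but have given up searching).
Civilian working-age population = 149,652 + 69,294 = 218,946.
Unemployment rate = 9,361 / 149,652 = 6.26%.
Labor force participation rate = 149,652 / 218,946 = 68.35%.

Unemployment rate ≈ 6.26%; labor force participation rate ≈ 68.35%.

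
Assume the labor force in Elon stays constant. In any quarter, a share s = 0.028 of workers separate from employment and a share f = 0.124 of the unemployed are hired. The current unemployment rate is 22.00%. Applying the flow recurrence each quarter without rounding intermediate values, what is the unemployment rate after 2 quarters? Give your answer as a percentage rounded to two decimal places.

Unemployment rate after two quarters ≈ 20.99%.

With a fixed labor force, u_{t+1} = u_t + s·(1−u_t) − f·u_t = u_t·(1−s−f) + s.
Here 1−s−f = 0.848 and s = 0.028.
u_1 = 0.220000 × 0.848 + 0.028 = 0.214560.
u_2 = 0.214560 × 0.848 + 0.028 = 0.209947.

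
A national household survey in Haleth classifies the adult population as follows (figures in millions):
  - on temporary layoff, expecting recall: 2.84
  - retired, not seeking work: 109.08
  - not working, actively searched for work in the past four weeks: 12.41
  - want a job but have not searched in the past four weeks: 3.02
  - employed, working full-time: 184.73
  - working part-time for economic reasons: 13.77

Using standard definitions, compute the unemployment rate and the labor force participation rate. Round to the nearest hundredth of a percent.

Unemployment rate ≈ 7.13%; labor force participation rate ≈ 65.60%.

Employed = 184.73 + 13.77 = 198.50 million (anyone who worked, including part-time for economic reasons, counts as employed).
Unemployed = 2.84 + 12.41 = 15.25 million (jobless and actively searching, or on temporary layoff).
Labor force = 198.50 + 15.25 = 213.75 million.
Not in labor force = 109.08 + 3.02 = 112.10 million (those not working and not actively searching are outside the labor force — including those who want a job but have given up searching).
Civilian working-age population = 213.75 + 112.10 = 325.85 million.
Unemployment rate = 15.25 / 213.75 = 7.13%.
Labor force participation rate = 213.75 / 325.85 = 65.60%.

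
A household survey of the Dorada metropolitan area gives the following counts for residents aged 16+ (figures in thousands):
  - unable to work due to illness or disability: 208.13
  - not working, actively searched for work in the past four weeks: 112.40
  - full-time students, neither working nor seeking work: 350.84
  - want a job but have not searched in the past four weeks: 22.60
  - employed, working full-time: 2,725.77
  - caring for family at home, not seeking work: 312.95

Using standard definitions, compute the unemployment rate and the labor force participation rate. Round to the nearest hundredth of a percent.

Unemployment rate ≈ 3.96%; labor force participation rate ≈ 76.04%.

Employed = 2,725.77 thousand.
Unemployed = 112.40 thousand.
Labor force = 2,725.77 + 112.40 = 2,838.17 thousand.
Not in labor force = 208.13 + 350.84 + 22.60 + 312.95 = 894.52 thousand (those not working and not actively searching are outside the labor force — including those who want a job but have given up searching).
Civilian working-age population = 2,838.17 + 894.52 = 3,732.69 thousand.
Unemployment rate = 112.40 / 2,838.17 = 3.96%.
Labor force participation rate = 2,838.17 / 3,732.69 = 76.04%.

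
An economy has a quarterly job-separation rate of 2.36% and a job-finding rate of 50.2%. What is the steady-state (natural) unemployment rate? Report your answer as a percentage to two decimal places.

Steady-state unemployment rate ≈ 4.49%.

At steady state the flows balance: s·E = f·U, so U/(E+U) = s/(s+f).
u* = 2.36 / (2.36 + 50.2) = 2.36 / 52.56 = 4.49%.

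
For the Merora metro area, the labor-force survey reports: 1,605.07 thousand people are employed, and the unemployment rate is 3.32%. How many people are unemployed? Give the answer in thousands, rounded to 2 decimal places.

Let U be the number unemployed. The labor force is E + U, and U/(E+U) = 0.0332.
So U = 0.0332 × 1,605.07 / (1 − 0.0332) = 53.2883 / 0.9668 ≈ 55.12 thousand.

About 55.12 thousand are unemployed.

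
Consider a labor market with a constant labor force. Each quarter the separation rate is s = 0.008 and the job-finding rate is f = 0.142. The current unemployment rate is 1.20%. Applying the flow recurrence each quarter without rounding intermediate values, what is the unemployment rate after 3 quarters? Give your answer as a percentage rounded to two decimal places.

Unemployment rate after three quarters ≈ 2.79%.

With a fixed labor force, u_{t+1} = u_t + s·(1−u_t) − f·u_t = u_t·(1−s−f) + s.
Here 1−s−f = 0.850 and s = 0.008.
u_1 = 0.012000 × 0.850 + 0.008 = 0.018200.
u_2 = 0.018200 × 0.850 + 0.008 = 0.023470.
u_3 = 0.023470 × 0.850 + 0.008 = 0.027950.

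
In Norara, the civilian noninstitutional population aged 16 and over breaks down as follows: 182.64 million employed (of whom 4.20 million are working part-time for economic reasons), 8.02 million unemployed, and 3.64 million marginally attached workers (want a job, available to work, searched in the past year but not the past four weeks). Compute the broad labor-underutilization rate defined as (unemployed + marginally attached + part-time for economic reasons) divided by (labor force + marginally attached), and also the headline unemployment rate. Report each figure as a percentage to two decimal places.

Labor force = 182.64 + 8.02 = 190.66 million.
Numerator = 8.02 + 3.64 + 4.20 = 15.86 million.
Denominator = 190.66 + 3.64 = 194.30 million.
Broad rate = 15.86 / 194.30 = 8.16%.
Headline unemployment rate = 8.02 / 190.66 = 4.21%.

Broad underutilization rate ≈ 8.16%; headline unemployment rate ≈ 4.21%.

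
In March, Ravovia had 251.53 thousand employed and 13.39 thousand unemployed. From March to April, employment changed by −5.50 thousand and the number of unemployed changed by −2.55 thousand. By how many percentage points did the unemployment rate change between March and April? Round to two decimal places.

March: labor force = 251.53 + 13.39 = 264.92; u = 13.39/264.92 = 5.05%.
April: labor force = 246.03 + 10.84 = 256.87; u = 10.84/256.87 = 4.22%.
Change = 4.22% − 5.05% = −0.83 pp.

The unemployment rate changed by −0.83 percentage points.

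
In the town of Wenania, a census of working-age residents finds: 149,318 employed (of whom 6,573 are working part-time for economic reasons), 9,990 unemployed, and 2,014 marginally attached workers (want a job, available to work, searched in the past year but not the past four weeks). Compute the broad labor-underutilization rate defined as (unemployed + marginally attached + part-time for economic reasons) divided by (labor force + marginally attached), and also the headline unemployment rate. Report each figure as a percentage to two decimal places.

Broad underutilization rate ≈ 11.52%; headline unemployment rate ≈ 6.27%.

Labor force = 149,318 + 9,990 = 159,308.
Numerator = 9,990 + 2,014 + 6,573 = 18,577.
Denominator = 159,308 + 2,014 = 161,322.
Broad rate = 18,577 / 161,322 = 11.52%.
Headline unemployment rate = 9,990 / 159,308 = 6.27%.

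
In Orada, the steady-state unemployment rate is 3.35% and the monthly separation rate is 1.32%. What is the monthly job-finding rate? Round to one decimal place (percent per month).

Job-finding rate ≈ 38.1% per month.

From u* = s/(s+f): f = s·(1−u)/u.
f = 1.32 × (1 − 0.0335) / 0.0335 = 1.2758 / 0.0335 ≈ 38.1% per month.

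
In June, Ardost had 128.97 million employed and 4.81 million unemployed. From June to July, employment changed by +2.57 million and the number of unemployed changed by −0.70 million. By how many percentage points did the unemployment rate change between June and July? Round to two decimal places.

The unemployment rate changed by −0.57 percentage points.

June: labor force = 128.97 + 4.81 = 133.78; u = 4.81/133.78 = 3.60%.
July: labor force = 131.54 + 4.11 = 135.65; u = 4.11/135.65 = 3.03%.
Change = 3.03% − 3.60% = −0.57 pp.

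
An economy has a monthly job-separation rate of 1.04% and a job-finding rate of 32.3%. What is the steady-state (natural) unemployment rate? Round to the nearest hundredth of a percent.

At steady state the flows balance: s·E = f·U, so U/(E+U) = s/(s+f).
u* = 1.04 / (1.04 + 32.3) = 1.04 / 33.34 = 3.12%.

Steady-state unemployment rate ≈ 3.12%.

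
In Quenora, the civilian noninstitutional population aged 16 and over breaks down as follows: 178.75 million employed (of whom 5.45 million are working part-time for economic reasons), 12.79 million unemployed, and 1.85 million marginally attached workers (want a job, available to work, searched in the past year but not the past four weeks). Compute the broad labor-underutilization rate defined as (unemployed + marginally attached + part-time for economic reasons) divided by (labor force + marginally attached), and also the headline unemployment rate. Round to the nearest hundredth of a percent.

Labor force = 178.75 + 12.79 = 191.54 million.
Numerator = 12.79 + 1.85 + 5.45 = 20.09 million.
Denominator = 191.54 + 1.85 = 193.39 million.
Broad rate = 20.09 / 193.39 = 10.39%.
Headline unemployment rate = 12.79 / 191.54 = 6.68%.

Broad underutilization rate ≈ 10.39%; headline unemployment rate ≈ 6.68%.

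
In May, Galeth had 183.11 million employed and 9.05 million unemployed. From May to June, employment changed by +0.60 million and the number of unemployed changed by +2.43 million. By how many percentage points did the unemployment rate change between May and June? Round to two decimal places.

The unemployment rate changed by +1.17 percentage points.

May: labor force = 183.11 + 9.05 = 192.16; u = 9.05/192.16 = 4.71%.
June: labor force = 183.71 + 11.48 = 195.19; u = 11.48/195.19 = 5.88%.
Change = 5.88% − 4.71% = +1.17 pp.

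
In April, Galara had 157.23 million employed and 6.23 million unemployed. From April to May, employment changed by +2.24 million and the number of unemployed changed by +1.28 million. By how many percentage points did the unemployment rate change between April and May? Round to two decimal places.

April: labor force = 157.23 + 6.23 = 163.46; u = 6.23/163.46 = 3.81%.
May: labor force = 159.47 + 7.51 = 166.98; u = 7.51/166.98 = 4.50%.
Change = 4.50% − 3.81% = +0.69 pp.

The unemployment rate changed by +0.69 percentage points.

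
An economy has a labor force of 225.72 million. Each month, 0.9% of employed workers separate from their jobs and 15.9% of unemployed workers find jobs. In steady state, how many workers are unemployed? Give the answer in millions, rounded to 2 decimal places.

About 12.09 million are unemployed in steady state.

Steady-state unemployment rate u* = s/(s+f) = 0.9/(0.9+15.9) = 0.053571.
Unemployed = u* × labor force = 0.053571 × 225.72 ≈ 12.09 million.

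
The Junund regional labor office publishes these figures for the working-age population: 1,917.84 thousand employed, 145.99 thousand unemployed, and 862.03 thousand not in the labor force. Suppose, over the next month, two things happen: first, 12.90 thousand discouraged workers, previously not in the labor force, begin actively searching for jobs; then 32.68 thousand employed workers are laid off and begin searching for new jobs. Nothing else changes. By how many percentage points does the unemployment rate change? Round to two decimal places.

The unemployment rate changes by +2.15 percentage points.

Initially, labor force = 1,917.84 + 145.99 = 2,063.83 thousand, so u = 145.99/2,063.83 = 7.07%.
After the first change, unemployed and labor force both rise by 12.90 → E = 1,917.84, U = 158.89, labor force = 2,076.73 thousand.
After the second change, employed falls and unemployed rises by 32.68; labor force unchanged → E = 1,885.16, U = 191.57, labor force = 2,076.73 thousand.
New unemployment rate = 191.57 / 2,076.73 = 9.22%.
Change = 9.22% − 7.07% = +2.15 percentage points.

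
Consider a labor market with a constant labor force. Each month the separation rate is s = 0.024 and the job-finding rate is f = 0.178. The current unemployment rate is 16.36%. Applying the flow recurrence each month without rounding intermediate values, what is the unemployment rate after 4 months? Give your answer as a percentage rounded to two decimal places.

Unemployment rate after four months ≈ 13.70%.

With a fixed labor force, u_{t+1} = u_t + s·(1−u_t) − f·u_t = u_t·(1−s−f) + s.
Here 1−s−f = 0.798 and s = 0.024.
u_1 = 0.163600 × 0.798 + 0.024 = 0.154553.
u_2 = 0.154553 × 0.798 + 0.024 = 0.147333.
u_3 = 0.147333 × 0.798 + 0.024 = 0.141572.
u_4 = 0.141572 × 0.798 + 0.024 = 0.136974.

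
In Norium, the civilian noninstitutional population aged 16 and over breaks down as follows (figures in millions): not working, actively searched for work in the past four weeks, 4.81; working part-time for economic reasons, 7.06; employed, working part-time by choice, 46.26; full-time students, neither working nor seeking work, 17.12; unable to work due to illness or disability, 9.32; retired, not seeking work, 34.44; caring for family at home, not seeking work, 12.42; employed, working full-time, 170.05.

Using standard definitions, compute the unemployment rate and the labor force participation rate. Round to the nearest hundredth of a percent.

Employed = 7.06 + 46.26 + 170.05 = 223.37 million (anyone who worked, including part-time for economic reasons, counts as employed).
Unemployed = 4.81 million.
Labor force = 223.37 + 4.81 = 228.18 million.
Not in labor force = 17.12 + 9.32 + 34.44 + 12.42 = 73.30 million (those not working and not actively searching are outside the labor force).
Civilian working-age population = 228.18 + 73.30 = 301.48 million.
Unemployment rate = 4.81 / 228.18 = 2.11%.
Labor force participation rate = 228.18 / 301.48 = 75.69%.

Unemployment rate ≈ 2.11%; labor force participation rate ≈ 75.69%.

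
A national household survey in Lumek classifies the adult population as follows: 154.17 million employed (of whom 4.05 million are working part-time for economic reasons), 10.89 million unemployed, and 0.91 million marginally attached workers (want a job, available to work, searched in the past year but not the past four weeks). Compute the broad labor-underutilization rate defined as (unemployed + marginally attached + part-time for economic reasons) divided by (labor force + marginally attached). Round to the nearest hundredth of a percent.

Labor force = 154.17 + 10.89 = 165.06 million.
Numerator = 10.89 + 0.91 + 4.05 = 15.85 million.
Denominator = 165.06 + 0.91 = 165.97 million.
Broad rate = 15.85 / 165.97 = 9.55%.

Broad underutilization rate ≈ 9.55%.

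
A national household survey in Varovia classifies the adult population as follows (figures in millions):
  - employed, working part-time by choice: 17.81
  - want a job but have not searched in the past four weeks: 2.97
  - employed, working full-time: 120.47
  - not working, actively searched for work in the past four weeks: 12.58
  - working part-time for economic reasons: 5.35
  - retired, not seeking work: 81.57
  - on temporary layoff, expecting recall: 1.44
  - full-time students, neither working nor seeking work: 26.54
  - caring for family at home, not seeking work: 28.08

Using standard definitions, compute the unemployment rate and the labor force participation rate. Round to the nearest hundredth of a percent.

Unemployment rate ≈ 8.89%; labor force participation rate ≈ 53.11%.

Employed = 17.81 + 120.47 + 5.35 = 143.63 million (anyone who worked, including part-time for economic reasons, counts as employed).
Unemployed = 12.58 + 1.44 = 14.02 million (jobless and actively searching, or on temporary layoff).
Labor force = 143.63 + 14.02 = 157.65 million.
Not in labor force = 2.97 + 81.57 + 26.54 + 28.08 = 139.16 million (those not working and not actively searching are outside the labor force — including those who want a job but have given up searching).
Civilian working-age population = 157.65 + 139.16 = 296.81 million.
Unemployment rate = 14.02 / 157.65 = 8.89%.
Labor force participation rate = 157.65 / 296.81 = 53.11%.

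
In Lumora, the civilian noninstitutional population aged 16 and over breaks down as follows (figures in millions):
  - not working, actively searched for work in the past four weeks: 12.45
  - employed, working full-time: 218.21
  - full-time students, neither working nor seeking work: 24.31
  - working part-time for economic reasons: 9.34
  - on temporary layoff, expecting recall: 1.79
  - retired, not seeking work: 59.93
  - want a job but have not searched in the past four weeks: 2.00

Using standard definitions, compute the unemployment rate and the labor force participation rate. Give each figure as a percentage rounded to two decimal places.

Employed = 218.21 + 9.34 = 227.55 million (anyone who worked, including part-time for economic reasons, counts as employed).
Unemployed = 12.45 + 1.79 = 14.24 million (jobless and actively searching, or on temporary layoff).
Labor force = 227.55 + 14.24 = 241.79 million.
Not in labor force = 24.31 + 59.93 + 2.00 = 86.24 million (those not working and not actively searching are outside the labor force — including those who want a job but have given up searching).
Civilian working-age population = 241.79 + 86.24 = 328.03 million.
Unemployment rate = 14.24 / 241.79 = 5.89%.
Labor force participation rate = 241.79 / 328.03 = 73.71%.

Unemployment rate ≈ 5.89%; labor force participation rate ≈ 73.71%.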